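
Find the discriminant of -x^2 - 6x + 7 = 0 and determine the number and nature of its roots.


For ax^2 + bx + c = 0, discriminant D = b^2 - 4ac
Here a = -1, b = -6, c = 7
D = (-6)^2 - 4(-1)(7) = 36 + 28 = 64

D = 64 > 0 and is a perfect square (sqrt = 8)
The equation has 2 distinct real rational roots.

Discriminant = 64, 2 distinct real rational roots


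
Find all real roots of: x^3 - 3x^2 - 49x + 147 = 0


Let p(x) = x^3 - 3x^2 - 49x + 147. By the rational root theorem (leading coefficient 1), any rational root is an integer divisor of 147: try ±1, ±2, ... in turn.
Test x = 1: value = 96 ≠ 0.
Test x = -1: value = 192 ≠ 0.
Test x = 3: value = 0 ✓, so (x - 3) is a factor.
Synthetic division by (x - 3): bring down 1; 1(3) - 3 = 0; 0(3) - 49 = -49; (-49)(3) + 147 = 0 → quotient x^2 - 49, remainder 0.
Solve the quadratic x^2 - 49 = 0: discriminant = 0^2 - 4(1)(-49) = 0 + 196 = 196.
sqrt(196) = 14, so x = (0 ± 14)/2: x = 7 or x = -7.

x = -7, x = 3, x = 7


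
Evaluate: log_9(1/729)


We need the exponent such that 9^? = 1/729
9^(-3) = 1/9^3 = 1/729
Therefore log_9(1/729) = -3

-3


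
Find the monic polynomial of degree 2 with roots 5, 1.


A monic polynomial with roots 5, 1 is:
p(x) = (x - 5)(x - 1)
After multiplying by (x - 5): x - 5
After multiplying by (x - 1): x^2 - 6x + 5

x^2 - 6x + 5


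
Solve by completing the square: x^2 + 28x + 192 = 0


Start: x^2 + 28x + 192 = 0
Move constant: x^2 + 28x = -192
Half of 28 is 14, squared is 196
Add 196 to both sides: x^2 + 28x + 196 = 4
(x + 14)^2 = 4
x + 14 = ±2
x = -14 + 2 = -12 or x = -14 - 2 = -16

x = -16, x = -12


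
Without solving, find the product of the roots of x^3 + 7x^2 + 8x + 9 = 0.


By Vieta's formulas for x^3 + bx^2 + cx + d = 0:
  r1 + r2 + r3 = -b/a = -7
  r1*r2 + r1*r3 + r2*r3 = c/a = 8
  r1*r2*r3 = -d/a = -9


Product = -9


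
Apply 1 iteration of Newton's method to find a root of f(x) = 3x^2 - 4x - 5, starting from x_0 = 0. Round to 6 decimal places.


Newton's method: x_(n+1) = x_n - f(x_n)/f'(x_n)
f(x) = 3x^2 - 4x - 5
f'(x) = 6x - 4

Iteration 1:
  f(0.000000) = -5.000000
  f'(0.000000) = -4.000000
  x_1 = 0.000000 - (-5.000000)/(-4.000000) = -1.250000

x_1 = -1.250000


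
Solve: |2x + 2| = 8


An absolute value equation |expr| = 8 gives two cases:
Case 1: 2x + 2 = 8
  2x = 6, so x = 3
Case 2: 2x + 2 = -8
  2x = -10, so x = -5

x = -5, x = 3


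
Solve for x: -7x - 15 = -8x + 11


Starting with: -7x - 15 = -8x + 11
Move all x terms to left: (-7 + 8)x = 11 + 15
Simplify: x = 26
Divide both sides by 1: x = 26

x = 26


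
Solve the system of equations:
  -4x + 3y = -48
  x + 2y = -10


Using Cramer's rule:
Determinant D = (-4)(2) - (1)(3) = -8 - 3 = -11
Dx = (-48)(2) - (-10)(3) = -96 + 30 = -66
Dy = (-4)(-10) - (1)(-48) = 40 + 48 = 88
x = Dx/D = -66/-11 = 6
y = Dy/D = 88/-11 = -8

x = 6, y = -8


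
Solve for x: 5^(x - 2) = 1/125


Express both sides with the same base.
1/125 = 5^(-3)
Since the bases match, equate exponents: x - 2 = -3
So x = -3 - (-2) = -1

x = -1


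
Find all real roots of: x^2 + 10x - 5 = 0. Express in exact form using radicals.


Using the quadratic formula: x = (-b ± sqrt(b^2 - 4ac)) / (2a)
Here a = 1, b = 10, c = -5
Discriminant = b^2 - 4ac = 10^2 - 4(1)(-5) = 100 + 20 = 120
Since discriminant = 120 > 0, there are two real roots.
x = (-10 ± 2*sqrt(30)) / 2
Simplifying: x = -5 ± sqrt(30)
Numerically: x ≈ 0.4772 or x ≈ -10.4772

x = -5 + sqrt(30) or x = -5 - sqrt(30)


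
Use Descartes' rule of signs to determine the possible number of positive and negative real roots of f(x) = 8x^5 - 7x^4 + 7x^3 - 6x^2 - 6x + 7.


Descartes' rule of signs:

For positive roots, count sign changes in f(x) = 8x^5 - 7x^4 + 7x^3 - 6x^2 - 6x + 7:
Signs of coefficients: +, -, +, -, -, +
Number of sign changes: 4
Possible positive real roots: 4, 2, 0

For negative roots, examine f(-x) = -8x^5 - 7x^4 - 7x^3 - 6x^2 + 6x + 7:
Signs of coefficients: -, -, -, -, +, +
Number of sign changes: 1
Possible negative real roots: 1

Positive roots: 4 or 2 or 0; Negative roots: 1


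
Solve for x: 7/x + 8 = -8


Subtract 8 from both sides: 7/x = -16
Multiply both sides by x: 7 = -16 * x
Divide by -16: x = -7/16

x = -7/16


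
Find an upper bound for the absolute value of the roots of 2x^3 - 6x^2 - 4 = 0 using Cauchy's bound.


Cauchy's bound: all roots r satisfy |r| <= 1 + max(|a_i/a_n|) for i = 0,...,n-1
where a_n is the leading coefficient.

Coefficients: [2, -6, 0, -4]
Leading coefficient a_n = 2
Ratios |a_i/a_n|: 3, 0, 2
Maximum ratio: 3
Cauchy's bound: |r| <= 1 + 3 = 4

Upper bound = 4


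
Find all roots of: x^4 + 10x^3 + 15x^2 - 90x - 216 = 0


Let p(x) = x^4 + 10x^3 + 15x^2 - 90x - 216. By the rational root theorem (leading coefficient 1), any rational root is an integer divisor of 216: try ±1, ±2, ... in turn.
Test x = 1: value = -280 ≠ 0.
Test x = -1: value = -120 ≠ 0.
Test x = 2: value = -240 ≠ 0.
Test x = -2: value = -40 ≠ 0.
Test x = 3: value = 0 ✓, so (x - 3) is a factor.
Synthetic division by (x - 3): bring down 1; 1(3) + 10 = 13; 13(3) + 15 = 54; 54(3) - 90 = 72; 72(3) - 216 = 0 → quotient x^3 + 13x^2 + 54x + 72, remainder 0.
Continue with the quotient x^3 + 13x^2 + 54x + 72 (candidates must divide 72; re-test x = 3 first in case it repeats).
Test x = 3: value = 378 ≠ 0.
Test x = -3: value = 0 ✓, so (x + 3) is a factor.
Synthetic division by (x + 3): bring down 1; 1(-3) + 13 = 10; 10(-3) + 54 = 24; 24(-3) + 72 = 0 → quotient x^2 + 10x + 24, remainder 0.
Solve the quadratic x^2 + 10x + 24 = 0: discriminant = 10^2 - 4(1)(24) = 100 - 96 = 4.
sqrt(4) = 2, so x = (-10 ± 2)/2: x = -4 or x = -6.
Collecting all roots found:

x = -6, x = -4, x = -3, x = 3


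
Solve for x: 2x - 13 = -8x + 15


Starting with: 2x - 13 = -8x + 15
Move all x terms to left: (2 + 8)x = 15 + 13
Simplify: 10x = 28
Divide both sides by 10: x = 14/5

x = 14/5


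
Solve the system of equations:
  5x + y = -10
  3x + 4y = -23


Using Cramer's rule:
Determinant D = (5)(4) - (3)(1) = 20 - 3 = 17
Dx = (-10)(4) - (-23)(1) = -40 + 23 = -17
Dy = (5)(-23) - (3)(-10) = -115 + 30 = -85
x = Dx/D = -17/17 = -1
y = Dy/D = -85/17 = -5

x = -1, y = -5


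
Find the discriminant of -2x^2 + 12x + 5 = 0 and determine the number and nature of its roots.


For ax^2 + bx + c = 0, discriminant D = b^2 - 4ac
Here a = -2, b = 12, c = 5
D = (12)^2 - 4(-2)(5) = 144 + 40 = 184

D = 184 > 0 but not a perfect square
The equation has 2 distinct real irrational roots.

Discriminant = 184, 2 distinct real irrational roots


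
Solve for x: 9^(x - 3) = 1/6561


Express both sides with the same base.
1/6561 = 9^(-4)
Since the bases match, equate exponents: x - 3 = -4
So x = -4 - (-3) = -1

x = -1


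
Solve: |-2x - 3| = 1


An absolute value equation |expr| = 1 gives two cases:
Case 1: -2x - 3 = 1
  -2x = 4, so x = -2
Case 2: -2x - 3 = -1
  -2x = 2, so x = -1

x = -2, x = -1


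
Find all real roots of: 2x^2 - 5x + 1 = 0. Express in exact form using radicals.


Using the quadratic formula: x = (-b ± sqrt(b^2 - 4ac)) / (2a)
Here a = 2, b = -5, c = 1
Discriminant = b^2 - 4ac = (-5)^2 - 4(2)(1) = 25 - 8 = 17
Since discriminant = 17 > 0, there are two real roots.
x = (5 ± sqrt(17)) / 4
Numerically: x ≈ 2.2808 or x ≈ 0.2192

x = (5 + sqrt(17)) / 4 or x = (5 - sqrt(17)) / 4


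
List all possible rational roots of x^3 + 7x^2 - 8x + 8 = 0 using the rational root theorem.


Rational root theorem: possible roots are ±p/q where:
  p divides the constant term (8): p ∈ {1, 2, 4, 8}
  q divides the leading coefficient (1): q ∈ {1}

All possible rational roots: -8, -4, -2, -1, 1, 2, 4, 8

-8, -4, -2, -1, 1, 2, 4, 8


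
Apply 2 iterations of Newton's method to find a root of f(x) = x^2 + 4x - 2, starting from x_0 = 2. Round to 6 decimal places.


Newton's method: x_(n+1) = x_n - f(x_n)/f'(x_n)
f(x) = x^2 + 4x - 2
f'(x) = 2x + 4

Iteration 1:
  f(2.000000) = 10.000000
  f'(2.000000) = 8.000000
  x_1 = 2.000000 - (10.000000)/(8.000000) = 0.750000

Iteration 2:
  f(0.750000) = 1.562500
  f'(0.750000) = 5.500000
  x_2 = 0.750000 - (1.562500)/(5.500000) = 0.465909

x_2 = 0.465909


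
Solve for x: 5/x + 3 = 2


Subtract 3 from both sides: 5/x = -1
Multiply both sides by x: 5 = -1 * x
Divide by -1: x = -5

x = -5


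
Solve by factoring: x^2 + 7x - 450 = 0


We need two numbers that multiply to -450 and add to 7.
Those numbers are 25 and -18 (since 25 * (-18) = -450 and 25 + (-18) = 7).
So x^2 + 7x - 450 = (x + 25)(x - 18) = 0
Setting each factor to zero: x = -25 or x = 18

x = -25, x = 18


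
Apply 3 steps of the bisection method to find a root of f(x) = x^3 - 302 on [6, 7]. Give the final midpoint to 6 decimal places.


f(x) = x^3 - 302
f(6) = -86 < 0
f(7) = 41 > 0

Step 1: midpoint = (6.000000 + 7.000000)/2 = 6.500000
  f(6.500000) = -27.375000
  f(mid) < 0, so root is in [6.500000, 7.000000]

Step 2: midpoint = (6.500000 + 7.000000)/2 = 6.750000
  f(6.750000) = 5.546875
  f(mid) > 0, so root is in [6.500000, 6.750000]

Step 3: midpoint = (6.500000 + 6.750000)/2 = 6.625000
  f(6.625000) = -11.224609
  f(mid) < 0, so root is in [6.625000, 6.750000]

midpoint = 6.625000


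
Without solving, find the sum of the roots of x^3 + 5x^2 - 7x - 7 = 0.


By Vieta's formulas for x^3 + bx^2 + cx + d = 0:
  r1 + r2 + r3 = -b/a = -5
  r1*r2 + r1*r3 + r2*r3 = c/a = -7
  r1*r2*r3 = -d/a = 7


Sum = -5


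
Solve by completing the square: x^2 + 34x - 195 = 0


Start: x^2 + 34x - 195 = 0
Move constant: x^2 + 34x = 195
Half of 34 is 17, squared is 289
Add 289 to both sides: x^2 + 34x + 289 = 484
(x + 17)^2 = 484
x + 17 = ±22
x = -17 + 22 = 5 or x = -17 - 22 = -39

x = -39, x = 5


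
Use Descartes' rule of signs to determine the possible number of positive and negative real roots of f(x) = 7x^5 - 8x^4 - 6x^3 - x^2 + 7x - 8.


Descartes' rule of signs:

For positive roots, count sign changes in f(x) = 7x^5 - 8x^4 - 6x^3 - x^2 + 7x - 8:
Signs of coefficients: +, -, -, -, +, -
Number of sign changes: 3
Possible positive real roots: 3, 1

For negative roots, examine f(-x) = -7x^5 - 8x^4 + 6x^3 - x^2 - 7x - 8:
Signs of coefficients: -, -, +, -, -, -
Number of sign changes: 2
Possible negative real roots: 2, 0

Positive roots: 3 or 1; Negative roots: 2 or 0


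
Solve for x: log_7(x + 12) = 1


Convert to exponential form: x + 12 = 7^1 = 7
x = 7 - 12 = -5
Check: log_7(-5 + 12) = log_7(7) = log_7(7) = 1 ✓

x = -5


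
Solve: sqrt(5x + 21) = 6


Square both sides: 5x + 21 = 6^2 = 36
5x = 36 - 21 = 15
x = 3
Check: sqrt(5*3 + 21) = sqrt(36) = 6 ✓

x = 3


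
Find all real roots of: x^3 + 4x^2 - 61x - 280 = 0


Let p(x) = x^3 + 4x^2 - 61x - 280. By the rational root theorem (leading coefficient 1), any rational root is an integer divisor of 280: try ±1, ±2, ... in turn.
Test x = 1: value = -336 ≠ 0.
Test x = -1: value = -216 ≠ 0.
Test x = 2: value = -378 ≠ 0.
Test x = -2: value = -150 ≠ 0.
Test x = 4: value = -396 ≠ 0.
Test x = -4: value = -36 ≠ 0.
Test x = 5: value = -360 ≠ 0.
Test x = -5: value = 0 ✓, so (x + 5) is a factor.
Synthetic division by (x + 5): bring down 1; 1(-5) + 4 = -1; (-1)(-5) - 61 = -56; (-56)(-5) - 280 = 0 → quotient x^2 - x - 56, remainder 0.
Solve the quadratic x^2 - x - 56 = 0: discriminant = (-1)^2 - 4(1)(-56) = 1 + 224 = 225.
sqrt(225) = 15, so x = (1 ± 15)/2: x = 8 or x = -7.

x = -7, x = -5, x = 8


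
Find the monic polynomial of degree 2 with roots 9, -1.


A monic polynomial with roots 9, -1 is:
p(x) = (x - 9)(x + 1)
After multiplying by (x - 9): x - 9
After multiplying by (x + 1): x^2 - 8x - 9

x^2 - 8x - 9


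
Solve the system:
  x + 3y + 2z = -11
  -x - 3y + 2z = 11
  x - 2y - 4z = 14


Using Cramer's rule. Expand each determinant along the first row.
D  = 1*[(-3)*(-4) - 2*(-2)] - 3*[(-1)*(-4) - 2*1] + 2*[(-1)*(-2) - (-3)*1]
  = 1*(16) - 3*(2) + 2*(5) = 20
Dx = (-11)*[(-3)*(-4) - 2*(-2)] - 3*[11*(-4) - 2*14] + 2*[11*(-2) - (-3)*14]
  = (-11)*(16) - 3*(-72) + 2*(20) = 80
Dy = 1*[11*(-4) - 2*14] - (-11)*[(-1)*(-4) - 2*1] + 2*[(-1)*14 - 11*1]
  = 1*(-72) - (-11)*(2) + 2*(-25) = -100
Dz = 1*[(-3)*14 - 11*(-2)] - 3*[(-1)*14 - 11*1] + (-11)*[(-1)*(-2) - (-3)*1]
  = 1*(-20) - 3*(-25) + (-11)*(5) = 0
x = Dx/D = 80/20 = 4, y = Dy/D = -100/20 = -5, z = Dz/D = 0/20 = 0
Check eq1: (1)(4) + (3)(-5) + (2)(0) = -11 = -11 ✓
Check eq2: (-1)(4) + (-3)(-5) + (2)(0) = 11 = 11 ✓
Check eq3: (1)(4) + (-2)(-5) + (-4)(0) = 14 = 14 ✓

x = 4, y = -5, z = 0


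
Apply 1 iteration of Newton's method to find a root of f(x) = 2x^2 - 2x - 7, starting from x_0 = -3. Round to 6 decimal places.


Newton's method: x_(n+1) = x_n - f(x_n)/f'(x_n)
f(x) = 2x^2 - 2x - 7
f'(x) = 4x - 2

Iteration 1:
  f(-3.000000) = 17.000000
  f'(-3.000000) = -14.000000
  x_1 = -3.000000 - (17.000000)/(-14.000000) = -1.785714

x_1 = -1.785714


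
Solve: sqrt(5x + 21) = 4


Square both sides: 5x + 21 = 4^2 = 16
5x = 16 - 21 = -5
x = -1
Check: sqrt(5*(-1) + 21) = sqrt(16) = 4 ✓

x = -1


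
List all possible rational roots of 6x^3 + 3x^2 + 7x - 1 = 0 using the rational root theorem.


Rational root theorem: possible roots are ±p/q where:
  p divides the constant term (-1): p ∈ {1}
  q divides the leading coefficient (6): q ∈ {1, 2, 3, 6}

All possible rational roots: -1, -1/2, -1/3, -1/6, 1/6, 1/3, 1/2, 1

-1, -1/2, -1/3, -1/6, 1/6, 1/3, 1/2, 1


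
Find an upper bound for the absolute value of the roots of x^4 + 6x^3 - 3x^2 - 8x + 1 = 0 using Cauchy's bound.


Cauchy's bound: all roots r satisfy |r| <= 1 + max(|a_i/a_n|) for i = 0,...,n-1
where a_n is the leading coefficient.

Coefficients: [1, 6, -3, -8, 1]
Leading coefficient a_n = 1
Ratios |a_i/a_n|: 6, 3, 8, 1
Maximum ratio: 8
Cauchy's bound: |r| <= 1 + 8 = 9

Upper bound = 9


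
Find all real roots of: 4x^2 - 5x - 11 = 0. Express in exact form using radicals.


Using the quadratic formula: x = (-b ± sqrt(b^2 - 4ac)) / (2a)
Here a = 4, b = -5, c = -11
Discriminant = b^2 - 4ac = (-5)^2 - 4(4)(-11) = 25 + 176 = 201
Since discriminant = 201 > 0, there are two real roots.
x = (5 ± sqrt(201)) / 8
Numerically: x ≈ 2.3972 or x ≈ -1.1472

x = (5 + sqrt(201)) / 8 or x = (5 - sqrt(201)) / 8


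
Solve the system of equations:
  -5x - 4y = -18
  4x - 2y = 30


Using Cramer's rule:
Determinant D = (-5)(-2) - (4)(-4) = 10 + 16 = 26
Dx = (-18)(-2) - (30)(-4) = 36 + 120 = 156
Dy = (-5)(30) - (4)(-18) = -150 + 72 = -78
x = Dx/D = 156/26 = 6
y = Dy/D = -78/26 = -3

x = 6, y = -3


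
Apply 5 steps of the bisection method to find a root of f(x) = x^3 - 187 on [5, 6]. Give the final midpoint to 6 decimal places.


f(x) = x^3 - 187
f(5) = -62 < 0
f(6) = 29 > 0

Step 1: midpoint = (5.000000 + 6.000000)/2 = 5.500000
  f(5.500000) = -20.625000
  f(mid) < 0, so root is in [5.500000, 6.000000]

Step 2: midpoint = (5.500000 + 6.000000)/2 = 5.750000
  f(5.750000) = 3.109375
  f(mid) > 0, so root is in [5.500000, 5.750000]

Step 3: midpoint = (5.500000 + 5.750000)/2 = 5.625000
  f(5.625000) = -9.021484
  f(mid) < 0, so root is in [5.625000, 5.750000]

Step 4: midpoint = (5.625000 + 5.750000)/2 = 5.687500
  f(5.687500) = -3.022705
  f(mid) < 0, so root is in [5.687500, 5.750000]

Step 5: midpoint = (5.687500 + 5.750000)/2 = 5.718750
  f(5.718750) = 0.026581
  f(mid) > 0, so root is in [5.687500, 5.718750]

midpoint = 5.718750


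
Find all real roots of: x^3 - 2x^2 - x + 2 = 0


Let p(x) = x^3 - 2x^2 - x + 2. By the rational root theorem (leading coefficient 1), any rational root is an integer divisor of 2: try ±1, ±2, ... in turn.
Test x = 1: value = 0 ✓, so (x - 1) is a factor.
Synthetic division by (x - 1): bring down 1; 1(1) - 2 = -1; (-1)(1) - 1 = -2; (-2)(1) + 2 = 0 → quotient x^2 - x - 2, remainder 0.
Solve the quadratic x^2 - x - 2 = 0: discriminant = (-1)^2 - 4(1)(-2) = 1 + 8 = 9.
sqrt(9) = 3, so x = (1 ± 3)/2: x = 2 or x = -1.

x = -1, x = 1, x = 2


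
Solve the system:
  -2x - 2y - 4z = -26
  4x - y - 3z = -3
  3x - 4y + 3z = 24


Using Cramer's rule. Expand each determinant along the first row.
D  = (-2)*[(-1)*3 - (-3)*(-4)] - (-2)*[4*3 - (-3)*3] + (-4)*[4*(-4) - (-1)*3]
  = (-2)*(-15) - (-2)*(21) + (-4)*(-13) = 124
Dx = (-26)*[(-1)*3 - (-3)*(-4)] - (-2)*[(-3)*3 - (-3)*24] + (-4)*[(-3)*(-4) - (-1)*24]
  = (-26)*(-15) - (-2)*(63) + (-4)*(36) = 372
Dy = (-2)*[(-3)*3 - (-3)*24] - (-26)*[4*3 - (-3)*3] + (-4)*[4*24 - (-3)*3]
  = (-2)*(63) - (-26)*(21) + (-4)*(105) = 0
Dz = (-2)*[(-1)*24 - (-3)*(-4)] - (-2)*[4*24 - (-3)*3] + (-26)*[4*(-4) - (-1)*3]
  = (-2)*(-36) - (-2)*(105) + (-26)*(-13) = 620
x = Dx/D = 372/124 = 3, y = Dy/D = 0/124 = 0, z = Dz/D = 620/124 = 5
Check eq1: (-2)(3) + (-2)(0) + (-4)(5) = -26 = -26 ✓
Check eq2: (4)(3) + (-1)(0) + (-3)(5) = -3 = -3 ✓
Check eq3: (3)(3) + (-4)(0) + (3)(5) = 24 = 24 ✓

x = 3, y = 0, z = 5


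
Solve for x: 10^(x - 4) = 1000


Express both sides with the same base.
1000 = 10^3
Since the bases match, equate exponents: x - 4 = 3
So x = 3 - (-4) = 7

x = 7


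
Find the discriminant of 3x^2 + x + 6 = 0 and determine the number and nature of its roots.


For ax^2 + bx + c = 0, discriminant D = b^2 - 4ac
Here a = 3, b = 1, c = 6
D = (1)^2 - 4(3)(6) = 1 - 72 = -71

D = -71 < 0
The equation has no real roots (2 complex conjugate roots).

Discriminant = -71, no real roots (2 complex conjugate roots)


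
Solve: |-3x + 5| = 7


An absolute value equation |expr| = 7 gives two cases:
Case 1: -3x + 5 = 7
  -3x = 2, so x = -2/3
Case 2: -3x + 5 = -7
  -3x = -12, so x = 4

x = -2/3, x = 4


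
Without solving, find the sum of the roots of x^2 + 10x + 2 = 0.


By Vieta's formulas for ax^2 + bx + c = 0:
  Sum of roots = -b/a
  Product of roots = c/a

Here a = 1, b = 10, c = 2
Sum = -(10)/1 = -10
Product = 2/1 = 2

Sum = -10


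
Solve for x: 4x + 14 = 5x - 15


Starting with: 4x + 14 = 5x - 15
Move all x terms to left: (4 - 5)x = -15 - 14
Simplify: -x = -29
Divide both sides by -1: x = 29

x = 29


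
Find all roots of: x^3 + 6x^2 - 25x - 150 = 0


Let p(x) = x^3 + 6x^2 - 25x - 150. By the rational root theorem (leading coefficient 1), any rational root is an integer divisor of 150: try ±1, ±2, ... in turn.
Test x = 1: value = -168 ≠ 0.
Test x = -1: value = -120 ≠ 0.
Test x = 2: value = -168 ≠ 0.
Test x = -2: value = -84 ≠ 0.
Test x = 3: value = -144 ≠ 0.
Test x = -3: value = -48 ≠ 0.
Test x = 5: value = 0 ✓, so (x - 5) is a factor.
Synthetic division by (x - 5): bring down 1; 1(5) + 6 = 11; 11(5) - 25 = 30; 30(5) - 150 = 0 → quotient x^2 + 11x + 30, remainder 0.
Solve the quadratic x^2 + 11x + 30 = 0: discriminant = 11^2 - 4(1)(30) = 121 - 120 = 1.
sqrt(1) = 1, so x = (-11 ± 1)/2: x = -5 or x = -6.
Collecting all roots found:

x = -6, x = -5, x = 5


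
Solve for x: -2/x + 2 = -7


Subtract 2 from both sides: -2/x = -9
Multiply both sides by x: -2 = -9 * x
Divide by -9: x = 2/9

x = 2/9


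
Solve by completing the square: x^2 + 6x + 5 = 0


Start: x^2 + 6x + 5 = 0
Move constant: x^2 + 6x = -5
Half of 6 is 3, squared is 9
Add 9 to both sides: x^2 + 6x + 9 = 4
(x + 3)^2 = 4
x + 3 = ±2
x = -3 + 2 = -1 or x = -3 - 2 = -5

x = -5, x = -1


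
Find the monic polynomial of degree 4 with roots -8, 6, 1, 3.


A monic polynomial with roots -8, 6, 1, 3 is:
p(x) = (x + 8)(x - 6)(x - 1)(x - 3)
After multiplying by (x + 8): x + 8
After multiplying by (x - 6): x^2 + 2x - 48
After multiplying by (x - 1): x^3 + x^2 - 50x + 48
After multiplying by (x - 3): x^4 - 2x^3 - 53x^2 + 198x - 144

x^4 - 2x^3 - 53x^2 + 198x - 144


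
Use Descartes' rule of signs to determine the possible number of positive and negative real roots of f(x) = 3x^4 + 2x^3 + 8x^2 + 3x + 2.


Descartes' rule of signs:

For positive roots, count sign changes in f(x) = 3x^4 + 2x^3 + 8x^2 + 3x + 2:
Signs of coefficients: +, +, +, +, +
Number of sign changes: 0
Possible positive real roots: 0

For negative roots, examine f(-x) = 3x^4 - 2x^3 + 8x^2 - 3x + 2:
Signs of coefficients: +, -, +, -, +
Number of sign changes: 4
Possible negative real roots: 4, 2, 0

Positive roots: 0; Negative roots: 4 or 2 or 0


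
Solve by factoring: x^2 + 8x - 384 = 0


We need two numbers that multiply to -384 and add to 8.
Those numbers are -16 and 24 (since (-16) * 24 = -384 and (-16) + 24 = 8).
So x^2 + 8x - 384 = (x - 16)(x + 24) = 0
Setting each factor to zero: x = 16 or x = -24

x = -24, x = 16


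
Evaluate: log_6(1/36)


We need the exponent such that 6^? = 1/36
6^(-2) = 1/6^2 = 1/36
Therefore log_6(1/36) = -2

-2


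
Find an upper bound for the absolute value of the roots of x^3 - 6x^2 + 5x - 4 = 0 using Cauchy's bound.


Cauchy's bound: all roots r satisfy |r| <= 1 + max(|a_i/a_n|) for i = 0,...,n-1
where a_n is the leading coefficient.

Coefficients: [1, -6, 5, -4]
Leading coefficient a_n = 1
Ratios |a_i/a_n|: 6, 5, 4
Maximum ratio: 6
Cauchy's bound: |r| <= 1 + 6 = 7

Upper bound = 7


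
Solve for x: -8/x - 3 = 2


Subtract -3 from both sides: -8/x = 5
Multiply both sides by x: -8 = 5 * x
Divide by 5: x = -8/5

x = -8/5


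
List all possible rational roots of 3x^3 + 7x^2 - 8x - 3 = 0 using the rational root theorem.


Rational root theorem: possible roots are ±p/q where:
  p divides the constant term (-3): p ∈ {1, 3}
  q divides the leading coefficient (3): q ∈ {1, 3}

All possible rational roots: -3, -1, -1/3, 1/3, 1, 3

-3, -1, -1/3, 1/3, 1, 3


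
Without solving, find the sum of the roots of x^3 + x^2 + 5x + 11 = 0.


By Vieta's formulas for x^3 + bx^2 + cx + d = 0:
  r1 + r2 + r3 = -b/a = -1
  r1*r2 + r1*r3 + r2*r3 = c/a = 5
  r1*r2*r3 = -d/a = -11


Sum = -1


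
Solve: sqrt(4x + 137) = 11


Square both sides: 4x + 137 = 11^2 = 121
4x = 121 - 137 = -16
x = -4
Check: sqrt(4*(-4) + 137) = sqrt(121) = 11 ✓

x = -4


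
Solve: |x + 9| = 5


An absolute value equation |expr| = 5 gives two cases:
Case 1: x + 9 = 5
  x = -4, so x = -4
Case 2: x + 9 = -5
  x = -14, so x = -14

x = -14, x = -4


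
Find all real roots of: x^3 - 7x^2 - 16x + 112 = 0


Let p(x) = x^3 - 7x^2 - 16x + 112. By the rational root theorem (leading coefficient 1), any rational root is an integer divisor of 112: try ±1, ±2, ... in turn.
Test x = 1: value = 90 ≠ 0.
Test x = -1: value = 120 ≠ 0.
Test x = 2: value = 60 ≠ 0.
Test x = -2: value = 108 ≠ 0.
Test x = 4: value = 0 ✓, so (x - 4) is a factor.
Synthetic division by (x - 4): bring down 1; 1(4) - 7 = -3; (-3)(4) - 16 = -28; (-28)(4) + 112 = 0 → quotient x^2 - 3x - 28, remainder 0.
Solve the quadratic x^2 - 3x - 28 = 0: discriminant = (-3)^2 - 4(1)(-28) = 9 + 112 = 121.
sqrt(121) = 11, so x = (3 ± 11)/2: x = 7 or x = -4.

x = -4, x = 4, x = 7


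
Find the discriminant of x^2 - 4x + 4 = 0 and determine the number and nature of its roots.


For ax^2 + bx + c = 0, discriminant D = b^2 - 4ac
Here a = 1, b = -4, c = 4
D = (-4)^2 - 4(1)(4) = 16 - 16 = 0

D = 0
The equation has exactly 1 real root (a repeated/double root).

Discriminant = 0, 1 repeated real root


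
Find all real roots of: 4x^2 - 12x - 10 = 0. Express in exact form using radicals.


Using the quadratic formula: x = (-b ± sqrt(b^2 - 4ac)) / (2a)
Here a = 4, b = -12, c = -10
Discriminant = b^2 - 4ac = (-12)^2 - 4(4)(-10) = 144 + 160 = 304
Since discriminant = 304 > 0, there are two real roots.
x = (12 ± 4*sqrt(19)) / 8
Simplifying: x = (3 ± sqrt(19)) / 2
Numerically: x ≈ 3.6794 or x ≈ -0.6794

x = (3 + sqrt(19)) / 2 or x = (3 - sqrt(19)) / 2


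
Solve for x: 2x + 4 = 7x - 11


Starting with: 2x + 4 = 7x - 11
Move all x terms to left: (2 - 7)x = -11 - 4
Simplify: -5x = -15
Divide both sides by -5: x = 3

x = 3


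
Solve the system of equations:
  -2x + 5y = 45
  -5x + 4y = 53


Using Cramer's rule:
Determinant D = (-2)(4) - (-5)(5) = -8 + 25 = 17
Dx = (45)(4) - (53)(5) = 180 - 265 = -85
Dy = (-2)(53) - (-5)(45) = -106 + 225 = 119
x = Dx/D = -85/17 = -5
y = Dy/D = 119/17 = 7

x = -5, y = 7


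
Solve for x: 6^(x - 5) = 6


Express both sides with the same base.
6 = 6^1
Since the bases match, equate exponents: x - 5 = 1
So x = 1 - (-5) = 6

x = 6


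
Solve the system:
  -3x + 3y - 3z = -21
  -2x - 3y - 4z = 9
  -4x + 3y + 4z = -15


Using Cramer's rule. Expand each determinant along the first row.
D  = (-3)*[(-3)*4 - (-4)*3] - 3*[(-2)*4 - (-4)*(-4)] + (-3)*[(-2)*3 - (-3)*(-4)]
  = (-3)*(0) - 3*(-24) + (-3)*(-18) = 126
Dx = (-21)*[(-3)*4 - (-4)*3] - 3*[9*4 - (-4)*(-15)] + (-3)*[9*3 - (-3)*(-15)]
  = (-21)*(0) - 3*(-24) + (-3)*(-18) = 126
Dy = (-3)*[9*4 - (-4)*(-15)] - (-21)*[(-2)*4 - (-4)*(-4)] + (-3)*[(-2)*(-15) - 9*(-4)]
  = (-3)*(-24) - (-21)*(-24) + (-3)*(66) = -630
Dz = (-3)*[(-3)*(-15) - 9*3] - 3*[(-2)*(-15) - 9*(-4)] + (-21)*[(-2)*3 - (-3)*(-4)]
  = (-3)*(18) - 3*(66) + (-21)*(-18) = 126
x = Dx/D = 126/126 = 1, y = Dy/D = -630/126 = -5, z = Dz/D = 126/126 = 1
Check eq1: (-3)(1) + (3)(-5) + (-3)(1) = -21 = -21 ✓
Check eq2: (-2)(1) + (-3)(-5) + (-4)(1) = 9 = 9 ✓
Check eq3: (-4)(1) + (3)(-5) + (4)(1) = -15 = -15 ✓

x = 1, y = -5, z = 1


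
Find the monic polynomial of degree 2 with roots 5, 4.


A monic polynomial with roots 5, 4 is:
p(x) = (x - 5)(x - 4)
After multiplying by (x - 5): x - 5
After multiplying by (x - 4): x^2 - 9x + 20

x^2 - 9x + 20


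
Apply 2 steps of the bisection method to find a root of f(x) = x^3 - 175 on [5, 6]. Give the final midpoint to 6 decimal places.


f(x) = x^3 - 175
f(5) = -50 < 0
f(6) = 41 > 0

Step 1: midpoint = (5.000000 + 6.000000)/2 = 5.500000
  f(5.500000) = -8.625000
  f(mid) < 0, so root is in [5.500000, 6.000000]

Step 2: midpoint = (5.500000 + 6.000000)/2 = 5.750000
  f(5.750000) = 15.109375
  f(mid) > 0, so root is in [5.500000, 5.750000]

midpoint = 5.750000


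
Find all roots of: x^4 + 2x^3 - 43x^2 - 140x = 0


The constant term is 0, so x = 0 is a root. Factor out x:
  x^3 + 2x^2 - 43x - 140 = 0
Let p(x) = x^3 + 2x^2 - 43x - 140. By the rational root theorem (leading coefficient 1), any rational root is an integer divisor of 140: try ±1, ±2, ... in turn.
Test x = 1: value = -180 ≠ 0.
Test x = -1: value = -96 ≠ 0.
Test x = 2: value = -210 ≠ 0.
Test x = -2: value = -54 ≠ 0.
Test x = 4: value = -216 ≠ 0.
Test x = -4: value = 0 ✓, so (x + 4) is a factor.
Synthetic division by (x + 4): bring down 1; 1(-4) + 2 = -2; (-2)(-4) - 43 = -35; (-35)(-4) - 140 = 0 → quotient x^2 - 2x - 35, remainder 0.
Solve the quadratic x^2 - 2x - 35 = 0: discriminant = (-2)^2 - 4(1)(-35) = 4 + 140 = 144.
sqrt(144) = 12, so x = (2 ± 12)/2: x = 7 or x = -5.
Collecting all roots found:

x = -5, x = -4, x = 0, x = 7


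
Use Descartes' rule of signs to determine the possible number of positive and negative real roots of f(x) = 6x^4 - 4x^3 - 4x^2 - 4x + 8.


Descartes' rule of signs:

For positive roots, count sign changes in f(x) = 6x^4 - 4x^3 - 4x^2 - 4x + 8:
Signs of coefficients: +, -, -, -, +
Number of sign changes: 2
Possible positive real roots: 2, 0

For negative roots, examine f(-x) = 6x^4 + 4x^3 - 4x^2 + 4x + 8:
Signs of coefficients: +, +, -, +, +
Number of sign changes: 2
Possible negative real roots: 2, 0

Positive roots: 2 or 0; Negative roots: 2 or 0


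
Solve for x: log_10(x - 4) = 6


Convert to exponential form: x - 4 = 10^6 = 1000000
x = 1000000 + 4 = 1000004
Check: log_10(1000004 - 4) = log_10(1000000) = log_10(1000000) = 6 ✓

x = 1000004


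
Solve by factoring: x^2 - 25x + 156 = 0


We need two numbers that multiply to 156 and add to -25.
Those numbers are -12 and -13 (since (-12) * (-13) = 156 and (-12) + (-13) = -25).
So x^2 - 25x + 156 = (x - 12)(x - 13) = 0
Setting each factor to zero: x = 12 or x = 13

x = 12, x = 13


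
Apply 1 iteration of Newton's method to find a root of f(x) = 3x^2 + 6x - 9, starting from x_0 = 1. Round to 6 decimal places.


Newton's method: x_(n+1) = x_n - f(x_n)/f'(x_n)
f(x) = 3x^2 + 6x - 9
f'(x) = 6x + 6

Iteration 1:
  f(1.000000) = 0.000000
  f'(1.000000) = 12.000000
  x_1 = 1.000000 - (0.000000)/(12.000000) = 1.000000

x_1 = 1.000000


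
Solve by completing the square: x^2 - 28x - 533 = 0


Start: x^2 - 28x - 533 = 0
Move constant: x^2 - 28x = 533
Half of -28 is -14, squared is 196
Add 196 to both sides: x^2 - 28x + 196 = 729
(x - 14)^2 = 729
x - 14 = ±27
x = 14 + 27 = 41 or x = 14 - 27 = -13

x = -13, x = 41


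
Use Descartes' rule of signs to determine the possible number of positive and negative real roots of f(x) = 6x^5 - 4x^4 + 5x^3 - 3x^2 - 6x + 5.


Descartes' rule of signs:

For positive roots, count sign changes in f(x) = 6x^5 - 4x^4 + 5x^3 - 3x^2 - 6x + 5:
Signs of coefficients: +, -, +, -, -, +
Number of sign changes: 4
Possible positive real roots: 4, 2, 0

For negative roots, examine f(-x) = -6x^5 - 4x^4 - 5x^3 - 3x^2 + 6x + 5:
Signs of coefficients: -, -, -, -, +, +
Number of sign changes: 1
Possible negative real roots: 1

Positive roots: 4 or 2 or 0; Negative roots: 1


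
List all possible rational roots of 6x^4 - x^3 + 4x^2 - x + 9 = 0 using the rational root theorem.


Rational root theorem: possible roots are ±p/q where:
  p divides the constant term (9): p ∈ {1, 3, 9}
  q divides the leading coefficient (6): q ∈ {1, 2, 3, 6}

All possible rational roots: -9, -9/2, -3, -3/2, -1, -1/2, -1/3, -1/6, 1/6, 1/3, 1/2, 1, 3/2, 3, 9/2, 9

-9, -9/2, -3, -3/2, -1, -1/2, -1/3, -1/6, 1/6, 1/3, 1/2, 1, 3/2, 3, 9/2, 9


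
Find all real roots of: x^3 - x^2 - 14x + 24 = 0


Let p(x) = x^3 - x^2 - 14x + 24. By the rational root theorem (leading coefficient 1), any rational root is an integer divisor of 24: try ±1, ±2, ... in turn.
Test x = 1: value = 10 ≠ 0.
Test x = -1: value = 36 ≠ 0.
Test x = 2: value = 0 ✓, so (x - 2) is a factor.
Synthetic division by (x - 2): bring down 1; 1(2) - 1 = 1; 1(2) - 14 = -12; (-12)(2) + 24 = 0 → quotient x^2 + x - 12, remainder 0.
Solve the quadratic x^2 + x - 12 = 0: discriminant = 1^2 - 4(1)(-12) = 1 + 48 = 49.
sqrt(49) = 7, so x = (-1 ± 7)/2: x = 3 or x = -4.

x = -4, x = 2, x = 3


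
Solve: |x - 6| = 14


An absolute value equation |expr| = 14 gives two cases:
Case 1: x - 6 = 14
  x = 20, so x = 20
Case 2: x - 6 = -14
  x = -8, so x = -8

x = -8, x = 20


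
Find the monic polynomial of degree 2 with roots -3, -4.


A monic polynomial with roots -3, -4 is:
p(x) = (x + 3)(x + 4)
After multiplying by (x + 3): x + 3
After multiplying by (x + 4): x^2 + 7x + 12

x^2 + 7x + 12


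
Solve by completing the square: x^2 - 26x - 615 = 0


Start: x^2 - 26x - 615 = 0
Move constant: x^2 - 26x = 615
Half of -26 is -13, squared is 169
Add 169 to both sides: x^2 - 26x + 169 = 784
(x - 13)^2 = 784
x - 13 = ±28
x = 13 + 28 = 41 or x = 13 - 28 = -15

x = -15, x = 41


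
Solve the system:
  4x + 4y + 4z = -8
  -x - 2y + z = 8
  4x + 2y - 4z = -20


Using Cramer's rule. Expand each determinant along the first row.
D  = 4*[(-2)*(-4) - 1*2] - 4*[(-1)*(-4) - 1*4] + 4*[(-1)*2 - (-2)*4]
  = 4*(6) - 4*(0) + 4*(6) = 48
Dx = (-8)*[(-2)*(-4) - 1*2] - 4*[8*(-4) - 1*(-20)] + 4*[8*2 - (-2)*(-20)]
  = (-8)*(6) - 4*(-12) + 4*(-24) = -96
Dy = 4*[8*(-4) - 1*(-20)] - (-8)*[(-1)*(-4) - 1*4] + 4*[(-1)*(-20) - 8*4]
  = 4*(-12) - (-8)*(0) + 4*(-12) = -96
Dz = 4*[(-2)*(-20) - 8*2] - 4*[(-1)*(-20) - 8*4] + (-8)*[(-1)*2 - (-2)*4]
  = 4*(24) - 4*(-12) + (-8)*(6) = 96
x = Dx/D = -96/48 = -2, y = Dy/D = -96/48 = -2, z = Dz/D = 96/48 = 2
Check eq1: (4)(-2) + (4)(-2) + (4)(2) = -8 = -8 ✓
Check eq2: (-1)(-2) + (-2)(-2) + (1)(2) = 8 = 8 ✓
Check eq3: (4)(-2) + (2)(-2) + (-4)(2) = -20 = -20 ✓

x = -2, y = -2, z = 2


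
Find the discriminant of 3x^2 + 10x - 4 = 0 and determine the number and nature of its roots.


For ax^2 + bx + c = 0, discriminant D = b^2 - 4ac
Here a = 3, b = 10, c = -4
D = (10)^2 - 4(3)(-4) = 100 + 48 = 148

D = 148 > 0 but not a perfect square
The equation has 2 distinct real irrational roots.

Discriminant = 148, 2 distinct real irrational roots


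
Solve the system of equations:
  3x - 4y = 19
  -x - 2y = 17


Using Cramer's rule:
Determinant D = (3)(-2) - (-1)(-4) = -6 - 4 = -10
Dx = (19)(-2) - (17)(-4) = -38 + 68 = 30
Dy = (3)(17) - (-1)(19) = 51 + 19 = 70
x = Dx/D = 30/-10 = -3
y = Dy/D = 70/-10 = -7

x = -3, y = -7


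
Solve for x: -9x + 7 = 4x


Starting with: -9x + 7 = 4x
Move all x terms to left: (-9 - 4)x = 0 - 7
Simplify: -13x = -7
Divide both sides by -13: x = 7/13

x = 7/13


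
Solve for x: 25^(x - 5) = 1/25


Express both sides with the same base.
1/25 = 25^(-1)
Since the bases match, equate exponents: x - 5 = -1
So x = -1 - (-5) = 4

x = 4


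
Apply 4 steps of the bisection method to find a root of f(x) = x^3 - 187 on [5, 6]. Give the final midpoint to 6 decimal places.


f(x) = x^3 - 187
f(5) = -62 < 0
f(6) = 29 > 0

Step 1: midpoint = (5.000000 + 6.000000)/2 = 5.500000
  f(5.500000) = -20.625000
  f(mid) < 0, so root is in [5.500000, 6.000000]

Step 2: midpoint = (5.500000 + 6.000000)/2 = 5.750000
  f(5.750000) = 3.109375
  f(mid) > 0, so root is in [5.500000, 5.750000]

Step 3: midpoint = (5.500000 + 5.750000)/2 = 5.625000
  f(5.625000) = -9.021484
  f(mid) < 0, so root is in [5.625000, 5.750000]

Step 4: midpoint = (5.625000 + 5.750000)/2 = 5.687500
  f(5.687500) = -3.022705
  f(mid) < 0, so root is in [5.687500, 5.750000]

midpoint = 5.687500


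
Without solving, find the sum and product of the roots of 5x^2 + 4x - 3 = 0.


By Vieta's formulas for ax^2 + bx + c = 0:
  Sum of roots = -b/a
  Product of roots = c/a

Here a = 5, b = 4, c = -3
Sum = -(4)/5 = -4/5
Product = -3/5 = -3/5

Sum = -4/5, Product = -3/5


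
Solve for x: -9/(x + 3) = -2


Multiply both sides by (x + 3): -9 = -2(x + 3)
Distribute: -9 = -2x - 6
-2x = -9 + 6 = -3
x = 3/2

x = 3/2


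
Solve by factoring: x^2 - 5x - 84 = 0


We need two numbers that multiply to -84 and add to -5.
Those numbers are 7 and -12 (since 7 * (-12) = -84 and 7 + (-12) = -5).
So x^2 - 5x - 84 = (x + 7)(x - 12) = 0
Setting each factor to zero: x = -7 or x = 12

x = -7, x = 12


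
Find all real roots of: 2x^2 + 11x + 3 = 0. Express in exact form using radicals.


Using the quadratic formula: x = (-b ± sqrt(b^2 - 4ac)) / (2a)
Here a = 2, b = 11, c = 3
Discriminant = b^2 - 4ac = 11^2 - 4(2)(3) = 121 - 24 = 97
Since discriminant = 97 > 0, there are two real roots.
x = (-11 ± sqrt(97)) / 4
Numerically: x ≈ -0.2878 or x ≈ -5.2122

x = (-11 + sqrt(97)) / 4 or x = (-11 - sqrt(97)) / 4


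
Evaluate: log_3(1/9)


We need the exponent such that 3^? = 1/9
3^(-2) = 1/3^2 = 1/9
Therefore log_3(1/9) = -2

-2


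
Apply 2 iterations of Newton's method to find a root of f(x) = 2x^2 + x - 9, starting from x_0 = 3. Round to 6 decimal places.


Newton's method: x_(n+1) = x_n - f(x_n)/f'(x_n)
f(x) = 2x^2 + x - 9
f'(x) = 4x + 1

Iteration 1:
  f(3.000000) = 12.000000
  f'(3.000000) = 13.000000
  x_1 = 3.000000 - (12.000000)/(13.000000) = 2.076923

Iteration 2:
  f(2.076923) = 1.704142
  f'(2.076923) = 9.307692
  x_2 = 2.076923 - (1.704142)/(9.307692) = 1.893833

x_2 = 1.893833


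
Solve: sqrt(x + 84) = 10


Square both sides: x + 84 = 10^2 = 100
x = 100 - 84 = 16
x = 16
Check: sqrt(1*16 + 84) = sqrt(100) = 10 ✓

x = 16


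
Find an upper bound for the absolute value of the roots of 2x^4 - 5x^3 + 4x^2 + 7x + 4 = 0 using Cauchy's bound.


Cauchy's bound: all roots r satisfy |r| <= 1 + max(|a_i/a_n|) for i = 0,...,n-1
where a_n is the leading coefficient.

Coefficients: [2, -5, 4, 7, 4]
Leading coefficient a_n = 2
Ratios |a_i/a_n|: 5/2, 2, 7/2, 2
Maximum ratio: 7/2
Cauchy's bound: |r| <= 1 + 7/2 = 9/2

Upper bound = 9/2


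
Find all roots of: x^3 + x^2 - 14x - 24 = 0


Let p(x) = x^3 + x^2 - 14x - 24. By the rational root theorem (leading coefficient 1), any rational root is an integer divisor of 24: try ±1, ±2, ... in turn.
Test x = 1: value = -36 ≠ 0.
Test x = -1: value = -10 ≠ 0.
Test x = 2: value = -40 ≠ 0.
Test x = -2: value = 0 ✓, so (x + 2) is a factor.
Synthetic division by (x + 2): bring down 1; 1(-2) + 1 = -1; (-1)(-2) - 14 = -12; (-12)(-2) - 24 = 0 → quotient x^2 - x - 12, remainder 0.
Solve the quadratic x^2 - x - 12 = 0: discriminant = (-1)^2 - 4(1)(-12) = 1 + 48 = 49.
sqrt(49) = 7, so x = (1 ± 7)/2: x = 4 or x = -3.
Collecting all roots found:

x = -3, x = -2, x = 4


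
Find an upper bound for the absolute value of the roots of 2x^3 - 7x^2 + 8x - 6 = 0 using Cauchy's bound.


Cauchy's bound: all roots r satisfy |r| <= 1 + max(|a_i/a_n|) for i = 0,...,n-1
where a_n is the leading coefficient.

Coefficients: [2, -7, 8, -6]
Leading coefficient a_n = 2
Ratios |a_i/a_n|: 7/2, 4, 3
Maximum ratio: 4
Cauchy's bound: |r| <= 1 + 4 = 5

Upper bound = 5


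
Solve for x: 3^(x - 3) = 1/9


Express both sides with the same base.
1/9 = 3^(-2)
Since the bases match, equate exponents: x - 3 = -2
So x = -2 - (-3) = 1

x = 1


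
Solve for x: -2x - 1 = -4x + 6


Starting with: -2x - 1 = -4x + 6
Move all x terms to left: (-2 + 4)x = 6 + 1
Simplify: 2x = 7
Divide both sides by 2: x = 7/2

x = 7/2


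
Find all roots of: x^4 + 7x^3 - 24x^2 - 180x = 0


The constant term is 0, so x = 0 is a root. Factor out x:
  x^3 + 7x^2 - 24x - 180 = 0
Let p(x) = x^3 + 7x^2 - 24x - 180. By the rational root theorem (leading coefficient 1), any rational root is an integer divisor of 180: try ±1, ±2, ... in turn.
Test x = 1: value = -196 ≠ 0.
Test x = -1: value = -150 ≠ 0.
Test x = 2: value = -192 ≠ 0.
Test x = -2: value = -112 ≠ 0.
Test x = 3: value = -162 ≠ 0.
Test x = -3: value = -72 ≠ 0.
Test x = 4: value = -100 ≠ 0.
Test x = -4: value = -36 ≠ 0.
Test x = 5: value = 0 ✓, so (x - 5) is a factor.
Synthetic division by (x - 5): bring down 1; 1(5) + 7 = 12; 12(5) - 24 = 36; 36(5) - 180 = 0 → quotient x^2 + 12x + 36, remainder 0.
Solve the quadratic x^2 + 12x + 36 = 0: discriminant = 12^2 - 4(1)(36) = 144 - 144 = 0.
Discriminant = 0, so a double root: x = -12/2 = -6.
Collecting all roots found:

x = -6 (multiplicity 2), x = 0, x = 5


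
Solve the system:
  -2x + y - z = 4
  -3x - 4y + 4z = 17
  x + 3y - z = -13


Using Cramer's rule. Expand each determinant along the first row.
D  = (-2)*[(-4)*(-1) - 4*3] - 1*[(-3)*(-1) - 4*1] + (-1)*[(-3)*3 - (-4)*1]
  = (-2)*(-8) - 1*(-1) + (-1)*(-5) = 22
Dx = 4*[(-4)*(-1) - 4*3] - 1*[17*(-1) - 4*(-13)] + (-1)*[17*3 - (-4)*(-13)]
  = 4*(-8) - 1*(35) + (-1)*(-1) = -66
Dy = (-2)*[17*(-1) - 4*(-13)] - 4*[(-3)*(-1) - 4*1] + (-1)*[(-3)*(-13) - 17*1]
  = (-2)*(35) - 4*(-1) + (-1)*(22) = -88
Dz = (-2)*[(-4)*(-13) - 17*3] - 1*[(-3)*(-13) - 17*1] + 4*[(-3)*3 - (-4)*1]
  = (-2)*(1) - 1*(22) + 4*(-5) = -44
x = Dx/D = -66/22 = -3, y = Dy/D = -88/22 = -4, z = Dz/D = -44/22 = -2
Check eq1: (-2)(-3) + (1)(-4) + (-1)(-2) = 4 = 4 ✓
Check eq2: (-3)(-3) + (-4)(-4) + (4)(-2) = 17 = 17 ✓
Check eq3: (1)(-3) + (3)(-4) + (-1)(-2) = -13 = -13 ✓

x = -3, y = -4, z = -2


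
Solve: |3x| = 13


An absolute value equation |expr| = 13 gives two cases:
Case 1: 3x = 13
  3x = 13, so x = 13/3
Case 2: 3x = -13
  3x = -13, so x = -13/3

x = -13/3, x = 13/3


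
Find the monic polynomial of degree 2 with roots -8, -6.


A monic polynomial with roots -8, -6 is:
p(x) = (x + 8)(x + 6)
After multiplying by (x + 8): x + 8
After multiplying by (x + 6): x^2 + 14x + 48

x^2 + 14x + 48


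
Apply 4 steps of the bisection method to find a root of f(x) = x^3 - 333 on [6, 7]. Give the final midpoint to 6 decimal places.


f(x) = x^3 - 333
f(6) = -117 < 0
f(7) = 10 > 0

Step 1: midpoint = (6.000000 + 7.000000)/2 = 6.500000
  f(6.500000) = -58.375000
  f(mid) < 0, so root is in [6.500000, 7.000000]

Step 2: midpoint = (6.500000 + 7.000000)/2 = 6.750000
  f(6.750000) = -25.453125
  f(mid) < 0, so root is in [6.750000, 7.000000]

Step 3: midpoint = (6.750000 + 7.000000)/2 = 6.875000
  f(6.875000) = -8.048828
  f(mid) < 0, so root is in [6.875000, 7.000000]

Step 4: midpoint = (6.875000 + 7.000000)/2 = 6.937500
  f(6.937500) = 0.894287
  f(mid) > 0, so root is in [6.875000, 6.937500]

midpoint = 6.937500


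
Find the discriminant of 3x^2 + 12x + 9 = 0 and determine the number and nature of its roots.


For ax^2 + bx + c = 0, discriminant D = b^2 - 4ac
Here a = 3, b = 12, c = 9
D = (12)^2 - 4(3)(9) = 144 - 108 = 36

D = 36 > 0 and is a perfect square (sqrt = 6)
The equation has 2 distinct real rational roots.

Discriminant = 36, 2 distinct real rational roots
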